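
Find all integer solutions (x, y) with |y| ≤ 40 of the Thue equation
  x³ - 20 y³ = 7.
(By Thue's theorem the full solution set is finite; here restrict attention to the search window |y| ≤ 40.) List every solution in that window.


The equation is x³ - 20y³ = 7. For fixed y, x³ = 20·y³ + 7, so a solution requires the RHS to be a perfect cube.
Strategy: iterate y from -40 to 40, compute RHS = 20·y³ + 7, and check whether it is a (positive or negative) perfect cube.
Check small values of y:
  y = 0: RHS = 7 is not a perfect cube.
  y = 1: RHS = 27 = (3)³ ⇒ x = 3 works.
  y = -1: RHS = -13 is not a perfect cube.
  y = 2: RHS = 167 is not a perfect cube.
  y = -2: RHS = -153 is not a perfect cube.
  y = 3: RHS = 547 is not a perfect cube.
  y = -3: RHS = -533 is not a perfect cube.
Continuing the search up to |y| = 40 finds no further solutions beyond those listed.
Collected solutions: (3, 1).

Solutions (with |y| ≤ 40): (3, 1).


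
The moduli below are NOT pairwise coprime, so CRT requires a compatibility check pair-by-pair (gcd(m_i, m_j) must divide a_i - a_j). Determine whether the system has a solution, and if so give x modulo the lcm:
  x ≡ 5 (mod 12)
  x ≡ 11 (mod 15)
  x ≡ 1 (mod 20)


Moduli 12, 15, 20 are not pairwise coprime, so CRT works modulo lcm(m_i) when all pairwise compatibility conditions hold.
Pairwise compatibility: gcd(m_i, m_j) must divide a_i - a_j for every pair.
Merge one congruence at a time:
  Start: x ≡ 5 (mod 12).
  Combine with x ≡ 11 (mod 15): gcd(12, 15) = 3; 11 - 5 = 6, which IS divisible by 3, so compatible.
    Write x = 5 + 12·t and substitute into x ≡ 11 (mod 15): 12·t ≡ 11 − 5 = 6 (mod 15).
    Divide the congruence (and modulus) by g = 3: 4·t ≡ 2 (mod 5).
    The inverse of 4 mod 5 is 4 (since 4·4 = 16 = 3·5 + 1), so t ≡ 4·2 = 8 ≡ 3 (mod 5).
    Then x = 5 + 12·3 = 41, valid modulo lcm(12, 15) = 60: x ≡ 41 (mod 60).
  Combine with x ≡ 1 (mod 20): gcd(60, 20) = 20; 1 - 41 = -40, which IS divisible by 20, so compatible.
    Write x = 41 + 60·t and substitute into x ≡ 1 (mod 20): 60·t ≡ 1 − 41 = -40 (mod 20).
    Divide the congruence (and modulus) by g = 20: 3·t ≡ -2 (mod 1).
    Modulo 1 every t works; take t = 0.
    Then x = 41 + 60·0 = 41, valid modulo lcm(60, 20) = 60: x ≡ 41 (mod 60).
Verify: 41 mod 12 = 5, 41 mod 15 = 11, 41 mod 20 = 1.

x ≡ 41 (mod 60).


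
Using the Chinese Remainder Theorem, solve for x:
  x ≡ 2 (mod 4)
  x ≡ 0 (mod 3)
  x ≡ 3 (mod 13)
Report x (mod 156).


Moduli 4, 3, 13 are pairwise coprime; by CRT there is a unique solution modulo M = 4 · 3 · 13 = 156.
Solve pairwise, accumulating the modulus:
  Start with x ≡ 2 (mod 4).
  Combine with x ≡ 0 (mod 3): since gcd(4, 3) = 1, we get a unique residue mod 12.
    Write x = 2 + 4·t and substitute into x ≡ 0 (mod 3): 4·t ≡ 0 − 2 = -2 (mod 3).
    Reduce coefficients mod 3: 1·t ≡ 1 (mod 3).
    So t ≡ 1 (mod 3).
    Then x = 2 + 4·1 = 6, valid modulo lcm(4, 3) = 12: x ≡ 6 (mod 12).
  Combine with x ≡ 3 (mod 13): since gcd(12, 13) = 1, we get a unique residue mod 156.
    Write x = 6 + 12·t and substitute into x ≡ 3 (mod 13): 12·t ≡ 3 − 6 = -3 (mod 13).
    Reduce coefficients mod 13: 12·t ≡ 10 (mod 13).
    The inverse of 12 mod 13 is 12 (since 12·12 = 144 = 11·13 + 1), so t ≡ 12·10 = 120 ≡ 3 (mod 13).
    Then x = 6 + 12·3 = 42, valid modulo lcm(12, 13) = 156: x ≡ 42 (mod 156).
Verify: 42 mod 4 = 2 ✓, 42 mod 3 = 0 ✓, 42 mod 13 = 3 ✓.

x ≡ 42 (mod 156).


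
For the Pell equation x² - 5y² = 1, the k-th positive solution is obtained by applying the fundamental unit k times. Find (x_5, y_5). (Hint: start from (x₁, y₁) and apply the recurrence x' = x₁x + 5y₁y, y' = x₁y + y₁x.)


Step 1: Find the fundamental solution (x₁, y₁) of x² - 5y² = 1.
  Expand √5 as a continued fraction. a₀ = ⌊√5⌋ = 2; iterate m_{k+1} = d_k·a_k − m_k, d_{k+1} = (5 − m_{k+1}²)/d_k, a_{k+1} = ⌊(a₀ + m_{k+1})/d_{k+1}⌋ (starting m₀ = 0, d₀ = 1), with convergents p_k = a_k·p_{k-1} + p_{k-2}, q_k = a_k·q_{k-1} + q_{k-2} (p₋₁ = 1, q₋₁ = 0):
  k = 0: a₀ = 2; p₀/q₀ = 2/1; p₀² − 5·q₀² = 4 − 5 = -1.
  k = 1: m = 2, d = 1, a = ⌊(2 + 2)/1⌋ = 4; p/q = (4·2 + 1)/(4·1 + 0) = 9/4; p² − 5·q² = 81 − 80 = 1.
  The first convergent with p² − 5·q² = 1 gives the fundamental solution (x₁, y₁) = (9, 4).
Step 2: Apply the recurrence (x_{n+1}, y_{n+1}) = (x₁x_n + 5y₁y_n, x₁y_n + y₁x_n) repeatedly.
  From (x_1, y_1) = (9, 4): x_2 = 9·9 + 5·4·4 = 161; y_2 = 9·4 + 4·9 = 72.
  From (x_2, y_2) = (161, 72): x_3 = 9·161 + 5·4·72 = 2889; y_3 = 9·72 + 4·161 = 1292.
  From (x_3, y_3) = (2889, 1292): x_4 = 9·2889 + 5·4·1292 = 51841; y_4 = 9·1292 + 4·2889 = 23184.
  From (x_4, y_4) = (51841, 23184): x_5 = 9·51841 + 5·4·23184 = 930249; y_5 = 9·23184 + 4·51841 = 416020.
Step 3: Verify x_5² - 5·y_5² = 865363202001 - 865363202000 = 1 (should be 1). ✓

(x_1, y_1) = (9, 4); (x_5, y_5) = (930249, 416020).


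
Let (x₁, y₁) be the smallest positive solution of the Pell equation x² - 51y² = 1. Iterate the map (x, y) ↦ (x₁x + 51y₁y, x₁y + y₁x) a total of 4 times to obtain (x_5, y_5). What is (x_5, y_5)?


Step 1: Find the fundamental solution (x₁, y₁) of x² - 51y² = 1.
  Expand √51 as a continued fraction. a₀ = ⌊√51⌋ = 7; iterate m_{k+1} = d_k·a_k − m_k, d_{k+1} = (51 − m_{k+1}²)/d_k, a_{k+1} = ⌊(a₀ + m_{k+1})/d_{k+1}⌋ (starting m₀ = 0, d₀ = 1), with convergents p_k = a_k·p_{k-1} + p_{k-2}, q_k = a_k·q_{k-1} + q_{k-2} (p₋₁ = 1, q₋₁ = 0):
  k = 0: a₀ = 7; p₀/q₀ = 7/1; p₀² − 51·q₀² = 49 − 51 = -2.
  k = 1: m = 7, d = 2, a = ⌊(7 + 7)/2⌋ = 7; p/q = (7·7 + 1)/(7·1 + 0) = 50/7; p² − 51·q² = 2500 − 2499 = 1.
  The first convergent with p² − 51·q² = 1 gives the fundamental solution (x₁, y₁) = (50, 7).
Step 2: Apply the recurrence (x_{n+1}, y_{n+1}) = (x₁x_n + 51y₁y_n, x₁y_n + y₁x_n) repeatedly.
  From (x_1, y_1) = (50, 7): x_2 = 50·50 + 51·7·7 = 4999; y_2 = 50·7 + 7·50 = 700.
  From (x_2, y_2) = (4999, 700): x_3 = 50·4999 + 51·7·700 = 499850; y_3 = 50·700 + 7·4999 = 69993.
  From (x_3, y_3) = (499850, 69993): x_4 = 50·499850 + 51·7·69993 = 49980001; y_4 = 50·69993 + 7·499850 = 6998600.
  From (x_4, y_4) = (49980001, 6998600): x_5 = 50·49980001 + 51·7·6998600 = 4997500250; y_5 = 50·6998600 + 7·49980001 = 699790007.
Step 3: Verify x_5² - 51·y_5² = 24975008748750062500 - 24975008748750062499 = 1 (should be 1). ✓

(x_1, y_1) = (50, 7); (x_5, y_5) = (4997500250, 699790007).


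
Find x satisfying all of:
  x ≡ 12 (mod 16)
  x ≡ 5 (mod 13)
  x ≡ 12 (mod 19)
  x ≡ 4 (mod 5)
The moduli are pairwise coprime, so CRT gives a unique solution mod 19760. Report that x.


Product of moduli M = 16 · 13 · 19 · 5 = 19760.
Merge one congruence at a time:
  Start: x ≡ 12 (mod 16).
  Combine with x ≡ 5 (mod 13); new modulus lcm = 208.
    Write x = 12 + 16·t and substitute into x ≡ 5 (mod 13): 16·t ≡ 5 − 12 = -7 (mod 13).
    Reduce coefficients mod 13: 3·t ≡ 6 (mod 13).
    The inverse of 3 mod 13 is 9 (since 3·9 = 27 = 2·13 + 1), so t ≡ 9·6 = 54 ≡ 2 (mod 13).
    Then x = 12 + 16·2 = 44, valid modulo lcm(16, 13) = 208: x ≡ 44 (mod 208).
  Combine with x ≡ 12 (mod 19); new modulus lcm = 3952.
    Write x = 44 + 208·t and substitute into x ≡ 12 (mod 19): 208·t ≡ 12 − 44 = -32 (mod 19).
    Reduce coefficients mod 19: 18·t ≡ 6 (mod 19).
    The inverse of 18 mod 19 is 18 (since 18·18 = 324 = 17·19 + 1), so t ≡ 18·6 = 108 ≡ 13 (mod 19).
    Then x = 44 + 208·13 = 2748, valid modulo lcm(208, 19) = 3952: x ≡ 2748 (mod 3952).
  Combine with x ≡ 4 (mod 5); new modulus lcm = 19760.
    Write x = 2748 + 3952·t and substitute into x ≡ 4 (mod 5): 3952·t ≡ 4 − 2748 = -2744 (mod 5).
    Reduce coefficients mod 5: 2·t ≡ 1 (mod 5).
    The inverse of 2 mod 5 is 3 (since 2·3 = 6 = 1·5 + 1), so t ≡ 3·1 = 3 ≡ 3 (mod 5).
    Then x = 2748 + 3952·3 = 14604, valid modulo lcm(3952, 5) = 19760: x ≡ 14604 (mod 19760).
Verify against each original: 14604 mod 16 = 12, 14604 mod 13 = 5, 14604 mod 19 = 12, 14604 mod 5 = 4.

x ≡ 14604 (mod 19760).


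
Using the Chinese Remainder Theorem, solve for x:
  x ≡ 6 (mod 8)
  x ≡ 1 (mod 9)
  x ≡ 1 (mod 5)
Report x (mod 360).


Moduli 8, 9, 5 are pairwise coprime; by CRT there is a unique solution modulo M = 8 · 9 · 5 = 360.
Solve pairwise, accumulating the modulus:
  Start with x ≡ 6 (mod 8).
  Combine with x ≡ 1 (mod 9): since gcd(8, 9) = 1, we get a unique residue mod 72.
    Write x = 6 + 8·t and substitute into x ≡ 1 (mod 9): 8·t ≡ 1 − 6 = -5 (mod 9).
    Reduce coefficients mod 9: 8·t ≡ 4 (mod 9).
    The inverse of 8 mod 9 is 8 (since 8·8 = 64 = 7·9 + 1), so t ≡ 8·4 = 32 ≡ 5 (mod 9).
    Then x = 6 + 8·5 = 46, valid modulo lcm(8, 9) = 72: x ≡ 46 (mod 72).
  Combine with x ≡ 1 (mod 5): since gcd(72, 5) = 1, we get a unique residue mod 360.
    Write x = 46 + 72·t and substitute into x ≡ 1 (mod 5): 72·t ≡ 1 − 46 = -45 (mod 5).
    Reduce coefficients mod 5: 2·t ≡ 0 (mod 5).
    The inverse of 2 mod 5 is 3 (since 2·3 = 6 = 1·5 + 1), so t ≡ 3·0 = 0 ≡ 0 (mod 5).
    Then x = 46 + 72·0 = 46, valid modulo lcm(72, 5) = 360: x ≡ 46 (mod 360).
Verify: 46 mod 8 = 6 ✓, 46 mod 9 = 1 ✓, 46 mod 5 = 1 ✓.

x ≡ 46 (mod 360).


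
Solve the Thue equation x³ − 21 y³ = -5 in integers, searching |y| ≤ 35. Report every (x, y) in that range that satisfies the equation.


The equation is x³ - 21y³ = -5. For fixed y, x³ = 21·y³ − 5, so a solution requires the RHS to be a perfect cube.
Strategy: iterate y from -35 to 35, compute RHS = 21·y³ − 5, and check whether it is a (positive or negative) perfect cube.
Check small values of y:
  y = 0: RHS = -5 is not a perfect cube.
  y = 1: RHS = 16 is not a perfect cube.
  y = -1: RHS = -26 is not a perfect cube.
  y = 2: RHS = 163 is not a perfect cube.
  y = -2: RHS = -173 is not a perfect cube.
  y = 3: RHS = 562 is not a perfect cube.
  y = -3: RHS = -572 is not a perfect cube.
Continuing the search up to |y| = 35 finds no solutions either.
No (x, y) in the scanned range satisfies the equation.

No integer solutions with |y| ≤ 35.


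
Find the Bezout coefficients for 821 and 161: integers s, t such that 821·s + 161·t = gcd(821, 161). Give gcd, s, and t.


Euclidean algorithm on (821, 161) — divide until remainder is 0:
  821 = 5 · 161 + 16
  161 = 10 · 16 + 1
  16 = 16 · 1 + 0
gcd(821, 161) = 1.
Track Bezout coefficients alongside the remainders: start with r₀ = 821 = a·1 + b·0 (s = 1, t = 0) and r₁ = 161 = a·0 + b·1 (s = 0, t = 1); each new remainder r_{k+1} = r_{k-1} − q_k·r_k inherits s_{k+1} = s_{k-1} − q_k·s_k, t_{k+1} = t_{k-1} − q_k·t_k, so r_k = a·s_k + b·t_k at every step:
  q = 5: r = 16, s = 1 − 5·0 = 1, t = 0 − 5·1 = -5  (check: 821·1 + 161·(-5) = 16)
  q = 10: r = 1, s = 0 − 10·1 = -10, t = 1 − 10·(-5) = 51  (check: 821·(-10) + 161·51 = 1)
The row with r = 1 (the gcd) gives the Bezout coefficients s = -10, t = 51.
Result: 821 · (-10) + 161 · (51) = 1.

gcd(821, 161) = 1; s = -10, t = 51 (check: 821·(-10) + 161·51 = 1).


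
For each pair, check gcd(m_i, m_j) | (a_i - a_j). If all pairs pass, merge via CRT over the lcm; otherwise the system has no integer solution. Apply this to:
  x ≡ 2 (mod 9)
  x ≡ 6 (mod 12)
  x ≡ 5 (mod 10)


Moduli 9, 12, 10 are not pairwise coprime, so CRT works modulo lcm(m_i) when all pairwise compatibility conditions hold.
Pairwise compatibility: gcd(m_i, m_j) must divide a_i - a_j for every pair.
Merge one congruence at a time:
  Start: x ≡ 2 (mod 9).
  Combine with x ≡ 6 (mod 12): gcd(9, 12) = 3, and 6 - 2 = 4 is NOT divisible by 3.
    ⇒ system is inconsistent (no integer solution).

No solution (the system is inconsistent).


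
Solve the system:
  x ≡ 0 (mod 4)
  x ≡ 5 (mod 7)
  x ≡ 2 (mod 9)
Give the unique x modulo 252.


Moduli 4, 7, 9 are pairwise coprime; by CRT there is a unique solution modulo M = 4 · 7 · 9 = 252.
Solve pairwise, accumulating the modulus:
  Start with x ≡ 0 (mod 4).
  Combine with x ≡ 5 (mod 7): since gcd(4, 7) = 1, we get a unique residue mod 28.
    Write x = 0 + 4·t and substitute into x ≡ 5 (mod 7): 4·t ≡ 5 − 0 = 5 (mod 7).
    The inverse of 4 mod 7 is 2 (since 4·2 = 8 = 1·7 + 1), so t ≡ 2·5 = 10 ≡ 3 (mod 7).
    Then x = 0 + 4·3 = 12, valid modulo lcm(4, 7) = 28: x ≡ 12 (mod 28).
  Combine with x ≡ 2 (mod 9): since gcd(28, 9) = 1, we get a unique residue mod 252.
    Write x = 12 + 28·t and substitute into x ≡ 2 (mod 9): 28·t ≡ 2 − 12 = -10 (mod 9).
    Reduce coefficients mod 9: 1·t ≡ 8 (mod 9).
    So t ≡ 8 (mod 9).
    Then x = 12 + 28·8 = 236, valid modulo lcm(28, 9) = 252: x ≡ 236 (mod 252).
Verify: 236 mod 4 = 0 ✓, 236 mod 7 = 5 ✓, 236 mod 9 = 2 ✓.

x ≡ 236 (mod 252).


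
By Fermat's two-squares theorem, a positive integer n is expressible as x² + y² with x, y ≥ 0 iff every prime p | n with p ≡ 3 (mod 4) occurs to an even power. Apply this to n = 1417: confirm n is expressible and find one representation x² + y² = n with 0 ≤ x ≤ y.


Step 1: Factor n = 1417 = 13 · 109.
Step 2: Check the mod-4 condition on each prime factor: 13 ≡ 1 (mod 4), exponent 1; 109 ≡ 1 (mod 4), exponent 1.
All primes ≡ 3 (mod 4) appear to even exponent (or don't appear), so by the two-squares theorem n IS expressible as a sum of two squares.
Step 3: Build a representation. Here n = 13 · 109 is a product of primes ≡ 1 (mod 4). Each prime p ≡ 1 (mod 4) is itself a sum of two squares; find a² by testing p − a² for a perfect square:
  13: 13 − 1² = 12, 13 − 2² = 9 = 3² ⇒ 13 = 2² + 3².
  109: 109 − 1² = 108, 109 − 2² = 105, 109 − 3² = 100 = 10² ⇒ 109 = 3² + 10².
  Combine using the Brahmagupta–Fibonacci identity (a² + b²)(c² + d²) = (ac − bd)² + (ad + bc)² = (ac + bd)² + (ad − bc)²:
  13 · 109 = 1417: from (2² + 3²)(3² + 10²), take (2·3 − 3·10, 2·10 + 3·3) = (6 − 30, 20 + 9) = (-24, 29); dropping signs (only squares matter) gives (24, 29); check 24² + 29² = 576 + 841 = 1417 ✓.
Step 4: Order so x ≤ y and verify: 24² + 29² = 576 + 841 = 1417 = n. ✓

n = 1417 = 24² + 29² (one valid representation with x ≤ y).


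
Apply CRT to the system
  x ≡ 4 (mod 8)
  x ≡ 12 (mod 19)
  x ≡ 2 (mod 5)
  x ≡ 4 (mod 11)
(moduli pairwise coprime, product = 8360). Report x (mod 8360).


Product of moduli M = 8 · 19 · 5 · 11 = 8360.
Merge one congruence at a time:
  Start: x ≡ 4 (mod 8).
  Combine with x ≡ 12 (mod 19); new modulus lcm = 152.
    Write x = 4 + 8·t and substitute into x ≡ 12 (mod 19): 8·t ≡ 12 − 4 = 8 (mod 19).
    The inverse of 8 mod 19 is 12 (since 8·12 = 96 = 5·19 + 1), so t ≡ 12·8 = 96 ≡ 1 (mod 19).
    Then x = 4 + 8·1 = 12, valid modulo lcm(8, 19) = 152: x ≡ 12 (mod 152).
  Combine with x ≡ 2 (mod 5); new modulus lcm = 760.
    Write x = 12 + 152·t and substitute into x ≡ 2 (mod 5): 152·t ≡ 2 − 12 = -10 (mod 5).
    Reduce coefficients mod 5: 2·t ≡ 0 (mod 5).
    The inverse of 2 mod 5 is 3 (since 2·3 = 6 = 1·5 + 1), so t ≡ 3·0 = 0 ≡ 0 (mod 5).
    Then x = 12 + 152·0 = 12, valid modulo lcm(152, 5) = 760: x ≡ 12 (mod 760).
  Combine with x ≡ 4 (mod 11); new modulus lcm = 8360.
    Write x = 12 + 760·t and substitute into x ≡ 4 (mod 11): 760·t ≡ 4 − 12 = -8 (mod 11).
    Reduce coefficients mod 11: 1·t ≡ 3 (mod 11).
    So t ≡ 3 (mod 11).
    Then x = 12 + 760·3 = 2292, valid modulo lcm(760, 11) = 8360: x ≡ 2292 (mod 8360).
Verify against each original: 2292 mod 8 = 4, 2292 mod 19 = 12, 2292 mod 5 = 2, 2292 mod 11 = 4.

x ≡ 2292 (mod 8360).


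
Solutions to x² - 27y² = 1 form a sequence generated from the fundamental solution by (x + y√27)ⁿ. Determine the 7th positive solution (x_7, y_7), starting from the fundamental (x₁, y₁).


Step 1: Find the fundamental solution (x₁, y₁) of x² - 27y² = 1.
  Expand √27 as a continued fraction. a₀ = ⌊√27⌋ = 5; iterate m_{k+1} = d_k·a_k − m_k, d_{k+1} = (27 − m_{k+1}²)/d_k, a_{k+1} = ⌊(a₀ + m_{k+1})/d_{k+1}⌋ (starting m₀ = 0, d₀ = 1), with convergents p_k = a_k·p_{k-1} + p_{k-2}, q_k = a_k·q_{k-1} + q_{k-2} (p₋₁ = 1, q₋₁ = 0):
  k = 0: a₀ = 5; p₀/q₀ = 5/1; p₀² − 27·q₀² = 25 − 27 = -2.
  k = 1: m = 5, d = 2, a = ⌊(5 + 5)/2⌋ = 5; p/q = (5·5 + 1)/(5·1 + 0) = 26/5; p² − 27·q² = 676 − 675 = 1.
  The first convergent with p² − 27·q² = 1 gives the fundamental solution (x₁, y₁) = (26, 5).
Step 2: Apply the recurrence (x_{n+1}, y_{n+1}) = (x₁x_n + 27y₁y_n, x₁y_n + y₁x_n) repeatedly.
  From (x_1, y_1) = (26, 5): x_2 = 26·26 + 27·5·5 = 1351; y_2 = 26·5 + 5·26 = 260.
  From (x_2, y_2) = (1351, 260): x_3 = 26·1351 + 27·5·260 = 70226; y_3 = 26·260 + 5·1351 = 13515.
  From (x_3, y_3) = (70226, 13515): x_4 = 26·70226 + 27·5·13515 = 3650401; y_4 = 26·13515 + 5·70226 = 702520.
  From (x_4, y_4) = (3650401, 702520): x_5 = 26·3650401 + 27·5·702520 = 189750626; y_5 = 26·702520 + 5·3650401 = 36517525.
  From (x_5, y_5) = (189750626, 36517525): x_6 = 26·189750626 + 27·5·36517525 = 9863382151; y_6 = 26·36517525 + 5·189750626 = 1898208780.
  From (x_6, y_6) = (9863382151, 1898208780): x_7 = 26·9863382151 + 27·5·1898208780 = 512706121226; y_7 = 26·1898208780 + 5·9863382151 = 98670339035.
Step 3: Verify x_7² - 27·y_7² = 262867566742609807743076 - 262867566742609807743075 = 1 (should be 1). ✓

(x_1, y_1) = (26, 5); (x_7, y_7) = (512706121226, 98670339035).


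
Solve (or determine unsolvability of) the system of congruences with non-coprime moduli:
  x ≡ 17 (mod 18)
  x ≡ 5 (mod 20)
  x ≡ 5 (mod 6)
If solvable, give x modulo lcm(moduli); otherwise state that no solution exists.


Moduli 18, 20, 6 are not pairwise coprime, so CRT works modulo lcm(m_i) when all pairwise compatibility conditions hold.
Pairwise compatibility: gcd(m_i, m_j) must divide a_i - a_j for every pair.
Merge one congruence at a time:
  Start: x ≡ 17 (mod 18).
  Combine with x ≡ 5 (mod 20): gcd(18, 20) = 2; 5 - 17 = -12, which IS divisible by 2, so compatible.
    Write x = 17 + 18·t and substitute into x ≡ 5 (mod 20): 18·t ≡ 5 − 17 = -12 (mod 20).
    Divide the congruence (and modulus) by g = 2: 9·t ≡ -6 (mod 10).
    Reduce coefficients mod 10: 9·t ≡ 4 (mod 10).
    The inverse of 9 mod 10 is 9 (since 9·9 = 81 = 8·10 + 1), so t ≡ 9·4 = 36 ≡ 6 (mod 10).
    Then x = 17 + 18·6 = 125, valid modulo lcm(18, 20) = 180: x ≡ 125 (mod 180).
  Combine with x ≡ 5 (mod 6): gcd(180, 6) = 6; 5 - 125 = -120, which IS divisible by 6, so compatible.
    Write x = 125 + 180·t and substitute into x ≡ 5 (mod 6): 180·t ≡ 5 − 125 = -120 (mod 6).
    Divide the congruence (and modulus) by g = 6: 30·t ≡ -20 (mod 1).
    Modulo 1 every t works; take t = 0.
    Then x = 125 + 180·0 = 125, valid modulo lcm(180, 6) = 180: x ≡ 125 (mod 180).
Verify: 125 mod 18 = 17, 125 mod 20 = 5, 125 mod 6 = 5.

x ≡ 125 (mod 180).


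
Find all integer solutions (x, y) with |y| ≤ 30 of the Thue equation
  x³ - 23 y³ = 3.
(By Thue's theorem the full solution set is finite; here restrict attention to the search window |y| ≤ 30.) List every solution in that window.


The equation is x³ - 23y³ = 3. For fixed y, x³ = 23·y³ + 3, so a solution requires the RHS to be a perfect cube.
Strategy: iterate y from -30 to 30, compute RHS = 23·y³ + 3, and check whether it is a (positive or negative) perfect cube.
Check small values of y:
  y = 0: RHS = 3 is not a perfect cube.
  y = 1: RHS = 26 is not a perfect cube.
  y = -1: RHS = -20 is not a perfect cube.
  y = 2: RHS = 187 is not a perfect cube.
  y = -2: RHS = -181 is not a perfect cube.
  y = 3: RHS = 624 is not a perfect cube.
  y = -3: RHS = -618 is not a perfect cube.
Continuing the search up to |y| = 30 finds no solutions either.
No (x, y) in the scanned range satisfies the equation.

No integer solutions with |y| ≤ 30.


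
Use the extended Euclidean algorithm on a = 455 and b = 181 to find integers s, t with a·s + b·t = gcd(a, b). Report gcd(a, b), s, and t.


Euclidean algorithm on (455, 181) — divide until remainder is 0:
  455 = 2 · 181 + 93
  181 = 1 · 93 + 88
  93 = 1 · 88 + 5
  88 = 17 · 5 + 3
  5 = 1 · 3 + 2
  3 = 1 · 2 + 1
  2 = 2 · 1 + 0
gcd(455, 181) = 1.
Track Bezout coefficients alongside the remainders: start with r₀ = 455 = a·1 + b·0 (s = 1, t = 0) and r₁ = 181 = a·0 + b·1 (s = 0, t = 1); each new remainder r_{k+1} = r_{k-1} − q_k·r_k inherits s_{k+1} = s_{k-1} − q_k·s_k, t_{k+1} = t_{k-1} − q_k·t_k, so r_k = a·s_k + b·t_k at every step:
  q = 2: r = 93, s = 1 − 2·0 = 1, t = 0 − 2·1 = -2  (check: 455·1 + 181·(-2) = 93)
  q = 1: r = 88, s = 0 − 1·1 = -1, t = 1 − 1·(-2) = 3  (check: 455·(-1) + 181·3 = 88)
  q = 1: r = 5, s = 1 − 1·(-1) = 2, t = -2 − 1·3 = -5  (check: 455·2 + 181·(-5) = 5)
  q = 17: r = 3, s = -1 − 17·2 = -35, t = 3 − 17·(-5) = 88  (check: 455·(-35) + 181·88 = 3)
  q = 1: r = 2, s = 2 − 1·(-35) = 37, t = -5 − 1·88 = -93  (check: 455·37 + 181·(-93) = 2)
  q = 1: r = 1, s = -35 − 1·37 = -72, t = 88 − 1·(-93) = 181  (check: 455·(-72) + 181·181 = 1)
The row with r = 1 (the gcd) gives the Bezout coefficients s = -72, t = 181.
Result: 455 · (-72) + 181 · (181) = 1.

gcd(455, 181) = 1; s = -72, t = 181 (check: 455·(-72) + 181·181 = 1).


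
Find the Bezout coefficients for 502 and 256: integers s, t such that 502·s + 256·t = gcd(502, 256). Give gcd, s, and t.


Euclidean algorithm on (502, 256) — divide until remainder is 0:
  502 = 1 · 256 + 246
  256 = 1 · 246 + 10
  246 = 24 · 10 + 6
  10 = 1 · 6 + 4
  6 = 1 · 4 + 2
  4 = 2 · 2 + 0
gcd(502, 256) = 2.
Track Bezout coefficients alongside the remainders: start with r₀ = 502 = a·1 + b·0 (s = 1, t = 0) and r₁ = 256 = a·0 + b·1 (s = 0, t = 1); each new remainder r_{k+1} = r_{k-1} − q_k·r_k inherits s_{k+1} = s_{k-1} − q_k·s_k, t_{k+1} = t_{k-1} − q_k·t_k, so r_k = a·s_k + b·t_k at every step:
  q = 1: r = 246, s = 1 − 1·0 = 1, t = 0 − 1·1 = -1  (check: 502·1 + 256·(-1) = 246)
  q = 1: r = 10, s = 0 − 1·1 = -1, t = 1 − 1·(-1) = 2  (check: 502·(-1) + 256·2 = 10)
  q = 24: r = 6, s = 1 − 24·(-1) = 25, t = -1 − 24·2 = -49  (check: 502·25 + 256·(-49) = 6)
  q = 1: r = 4, s = -1 − 1·25 = -26, t = 2 − 1·(-49) = 51  (check: 502·(-26) + 256·51 = 4)
  q = 1: r = 2, s = 25 − 1·(-26) = 51, t = -49 − 1·51 = -100  (check: 502·51 + 256·(-100) = 2)
The row with r = 2 (the gcd) gives the Bezout coefficients s = 51, t = -100.
Result: 502 · (51) + 256 · (-100) = 2.

gcd(502, 256) = 2; s = 51, t = -100 (check: 502·51 + 256·(-100) = 2).


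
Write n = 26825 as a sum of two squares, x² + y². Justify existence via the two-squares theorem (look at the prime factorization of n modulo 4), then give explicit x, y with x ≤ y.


Step 1: Factor n = 26825 = 5^2 · 29 · 37.
Step 2: Check the mod-4 condition on each prime factor: 5 ≡ 1 (mod 4), exponent 2; 29 ≡ 1 (mod 4), exponent 1; 37 ≡ 1 (mod 4), exponent 1.
All primes ≡ 3 (mod 4) appear to even exponent (or don't appear), so by the two-squares theorem n IS expressible as a sum of two squares.
Step 3: Build a representation. Group n = k² · m with k = 5 and m = 29 · 37 = 1073 (a product of primes ≡ 1 (mod 4)); a representation of m scales to one of n via (k·x)² + (k·y)² = k²(x² + y²). Each prime p ≡ 1 (mod 4) is itself a sum of two squares; find a² by testing p − a² for a perfect square:
  29: 29 − 1² = 28, 29 − 2² = 25 = 5² ⇒ 29 = 2² + 5².
  37: 37 − 1² = 36 = 6² ⇒ 37 = 1² + 6².
  Combine using the Brahmagupta–Fibonacci identity (a² + b²)(c² + d²) = (ac − bd)² + (ad + bc)² = (ac + bd)² + (ad − bc)²:
  29 · 37 = 1073: from (2² + 5²)(1² + 6²), take (2·1 − 5·6, 2·6 + 5·1) = (2 − 30, 12 + 5) = (-28, 17); dropping signs (only squares matter) gives (28, 17); check 28² + 17² = 784 + 289 = 1073 ✓.
  Scale by k = 5: (5·28, 5·17) = (140, 85).
Step 4: Order so x ≤ y and verify: 85² + 140² = 7225 + 19600 = 26825 = n. ✓

n = 26825 = 85² + 140² (one valid representation with x ≤ y).


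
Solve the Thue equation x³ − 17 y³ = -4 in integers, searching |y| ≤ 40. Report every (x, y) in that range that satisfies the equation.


The equation is x³ - 17y³ = -4. For fixed y, x³ = 17·y³ − 4, so a solution requires the RHS to be a perfect cube.
Strategy: iterate y from -40 to 40, compute RHS = 17·y³ − 4, and check whether it is a (positive or negative) perfect cube.
Check small values of y:
  y = 0: RHS = -4 is not a perfect cube.
  y = 1: RHS = 13 is not a perfect cube.
  y = -1: RHS = -21 is not a perfect cube.
  y = 2: RHS = 132 is not a perfect cube.
  y = -2: RHS = -140 is not a perfect cube.
  y = 3: RHS = 455 is not a perfect cube.
  y = -3: RHS = -463 is not a perfect cube.
Continuing the search up to |y| = 40 finds no solutions either.
No (x, y) in the scanned range satisfies the equation.

No integer solutions with |y| ≤ 40.


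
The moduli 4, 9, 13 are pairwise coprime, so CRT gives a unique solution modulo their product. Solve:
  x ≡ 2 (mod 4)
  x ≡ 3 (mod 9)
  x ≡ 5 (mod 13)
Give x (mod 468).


Moduli 4, 9, 13 are pairwise coprime; by CRT there is a unique solution modulo M = 4 · 9 · 13 = 468.
Solve pairwise, accumulating the modulus:
  Start with x ≡ 2 (mod 4).
  Combine with x ≡ 3 (mod 9): since gcd(4, 9) = 1, we get a unique residue mod 36.
    Write x = 2 + 4·t and substitute into x ≡ 3 (mod 9): 4·t ≡ 3 − 2 = 1 (mod 9).
    The inverse of 4 mod 9 is 7 (since 4·7 = 28 = 3·9 + 1), so t ≡ 7·1 = 7 ≡ 7 (mod 9).
    Then x = 2 + 4·7 = 30, valid modulo lcm(4, 9) = 36: x ≡ 30 (mod 36).
  Combine with x ≡ 5 (mod 13): since gcd(36, 13) = 1, we get a unique residue mod 468.
    Write x = 30 + 36·t and substitute into x ≡ 5 (mod 13): 36·t ≡ 5 − 30 = -25 (mod 13).
    Reduce coefficients mod 13: 10·t ≡ 1 (mod 13).
    The inverse of 10 mod 13 is 4 (since 10·4 = 40 = 3·13 + 1), so t ≡ 4·1 = 4 ≡ 4 (mod 13).
    Then x = 30 + 36·4 = 174, valid modulo lcm(36, 13) = 468: x ≡ 174 (mod 468).
Verify: 174 mod 4 = 2 ✓, 174 mod 9 = 3 ✓, 174 mod 13 = 5 ✓.

x ≡ 174 (mod 468).


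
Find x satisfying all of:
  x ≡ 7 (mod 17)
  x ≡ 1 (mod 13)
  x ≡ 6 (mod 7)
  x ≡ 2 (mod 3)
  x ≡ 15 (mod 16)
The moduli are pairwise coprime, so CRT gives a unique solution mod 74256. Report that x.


Product of moduli M = 17 · 13 · 7 · 3 · 16 = 74256.
Merge one congruence at a time:
  Start: x ≡ 7 (mod 17).
  Combine with x ≡ 1 (mod 13); new modulus lcm = 221.
    Write x = 7 + 17·t and substitute into x ≡ 1 (mod 13): 17·t ≡ 1 − 7 = -6 (mod 13).
    Reduce coefficients mod 13: 4·t ≡ 7 (mod 13).
    The inverse of 4 mod 13 is 10 (since 4·10 = 40 = 3·13 + 1), so t ≡ 10·7 = 70 ≡ 5 (mod 13).
    Then x = 7 + 17·5 = 92, valid modulo lcm(17, 13) = 221: x ≡ 92 (mod 221).
  Combine with x ≡ 6 (mod 7); new modulus lcm = 1547.
    Write x = 92 + 221·t and substitute into x ≡ 6 (mod 7): 221·t ≡ 6 − 92 = -86 (mod 7).
    Reduce coefficients mod 7: 4·t ≡ 5 (mod 7).
    The inverse of 4 mod 7 is 2 (since 4·2 = 8 = 1·7 + 1), so t ≡ 2·5 = 10 ≡ 3 (mod 7).
    Then x = 92 + 221·3 = 755, valid modulo lcm(221, 7) = 1547: x ≡ 755 (mod 1547).
  Combine with x ≡ 2 (mod 3); new modulus lcm = 4641.
    Write x = 755 + 1547·t and substitute into x ≡ 2 (mod 3): 1547·t ≡ 2 − 755 = -753 (mod 3).
    Reduce coefficients mod 3: 2·t ≡ 0 (mod 3).
    The inverse of 2 mod 3 is 2 (since 2·2 = 4 = 1·3 + 1), so t ≡ 2·0 = 0 ≡ 0 (mod 3).
    Then x = 755 + 1547·0 = 755, valid modulo lcm(1547, 3) = 4641: x ≡ 755 (mod 4641).
  Combine with x ≡ 15 (mod 16); new modulus lcm = 74256.
    Write x = 755 + 4641·t and substitute into x ≡ 15 (mod 16): 4641·t ≡ 15 − 755 = -740 (mod 16).
    Reduce coefficients mod 16: 1·t ≡ 12 (mod 16).
    So t ≡ 12 (mod 16).
    Then x = 755 + 4641·12 = 56447, valid modulo lcm(4641, 16) = 74256: x ≡ 56447 (mod 74256).
Verify against each original: 56447 mod 17 = 7, 56447 mod 13 = 1, 56447 mod 7 = 6, 56447 mod 3 = 2, 56447 mod 16 = 15.

x ≡ 56447 (mod 74256).


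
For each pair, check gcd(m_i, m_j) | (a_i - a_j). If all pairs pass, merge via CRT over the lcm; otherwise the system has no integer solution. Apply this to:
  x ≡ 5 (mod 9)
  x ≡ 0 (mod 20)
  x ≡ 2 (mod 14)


Moduli 9, 20, 14 are not pairwise coprime, so CRT works modulo lcm(m_i) when all pairwise compatibility conditions hold.
Pairwise compatibility: gcd(m_i, m_j) must divide a_i - a_j for every pair.
Merge one congruence at a time:
  Start: x ≡ 5 (mod 9).
  Combine with x ≡ 0 (mod 20): gcd(9, 20) = 1; 0 - 5 = -5, which IS divisible by 1, so compatible.
    Write x = 5 + 9·t and substitute into x ≡ 0 (mod 20): 9·t ≡ 0 − 5 = -5 (mod 20).
    Reduce coefficients mod 20: 9·t ≡ 15 (mod 20).
    The inverse of 9 mod 20 is 9 (since 9·9 = 81 = 4·20 + 1), so t ≡ 9·15 = 135 ≡ 15 (mod 20).
    Then x = 5 + 9·15 = 140, valid modulo lcm(9, 20) = 180: x ≡ 140 (mod 180).
  Combine with x ≡ 2 (mod 14): gcd(180, 14) = 2; 2 - 140 = -138, which IS divisible by 2, so compatible.
    Write x = 140 + 180·t and substitute into x ≡ 2 (mod 14): 180·t ≡ 2 − 140 = -138 (mod 14).
    Divide the congruence (and modulus) by g = 2: 90·t ≡ -69 (mod 7).
    Reduce coefficients mod 7: 6·t ≡ 1 (mod 7).
    The inverse of 6 mod 7 is 6 (since 6·6 = 36 = 5·7 + 1), so t ≡ 6·1 = 6 ≡ 6 (mod 7).
    Then x = 140 + 180·6 = 1220, valid modulo lcm(180, 14) = 1260: x ≡ 1220 (mod 1260).
Verify: 1220 mod 9 = 5, 1220 mod 20 = 0, 1220 mod 14 = 2.

x ≡ 1220 (mod 1260).


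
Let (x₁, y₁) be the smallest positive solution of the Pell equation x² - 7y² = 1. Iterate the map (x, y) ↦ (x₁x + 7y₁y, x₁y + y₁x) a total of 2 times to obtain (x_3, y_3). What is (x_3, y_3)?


Step 1: Find the fundamental solution (x₁, y₁) of x² - 7y² = 1.
  Expand √7 as a continued fraction. a₀ = ⌊√7⌋ = 2; iterate m_{k+1} = d_k·a_k − m_k, d_{k+1} = (7 − m_{k+1}²)/d_k, a_{k+1} = ⌊(a₀ + m_{k+1})/d_{k+1}⌋ (starting m₀ = 0, d₀ = 1), with convergents p_k = a_k·p_{k-1} + p_{k-2}, q_k = a_k·q_{k-1} + q_{k-2} (p₋₁ = 1, q₋₁ = 0):
  k = 0: a₀ = 2; p₀/q₀ = 2/1; p₀² − 7·q₀² = 4 − 7 = -3.
  k = 1: m = 2, d = 3, a = ⌊(2 + 2)/3⌋ = 1; p/q = (1·2 + 1)/(1·1 + 0) = 3/1; p² − 7·q² = 9 − 7 = 2.
  k = 2: m = 1, d = 2, a = ⌊(2 + 1)/2⌋ = 1; p/q = (1·3 + 2)/(1·1 + 1) = 5/2; p² − 7·q² = 25 − 28 = -3.
  k = 3: m = 1, d = 3, a = ⌊(2 + 1)/3⌋ = 1; p/q = (1·5 + 3)/(1·2 + 1) = 8/3; p² − 7·q² = 64 − 63 = 1.
  The first convergent with p² − 7·q² = 1 gives the fundamental solution (x₁, y₁) = (8, 3).
Step 2: Apply the recurrence (x_{n+1}, y_{n+1}) = (x₁x_n + 7y₁y_n, x₁y_n + y₁x_n) repeatedly.
  From (x_1, y_1) = (8, 3): x_2 = 8·8 + 7·3·3 = 127; y_2 = 8·3 + 3·8 = 48.
  From (x_2, y_2) = (127, 48): x_3 = 8·127 + 7·3·48 = 2024; y_3 = 8·48 + 3·127 = 765.
Step 3: Verify x_3² - 7·y_3² = 4096576 - 4096575 = 1 (should be 1). ✓

(x_1, y_1) = (8, 3); (x_3, y_3) = (2024, 765).


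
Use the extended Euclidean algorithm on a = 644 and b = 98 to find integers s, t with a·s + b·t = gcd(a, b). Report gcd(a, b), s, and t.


Euclidean algorithm on (644, 98) — divide until remainder is 0:
  644 = 6 · 98 + 56
  98 = 1 · 56 + 42
  56 = 1 · 42 + 14
  42 = 3 · 14 + 0
gcd(644, 98) = 14.
Track Bezout coefficients alongside the remainders: start with r₀ = 644 = a·1 + b·0 (s = 1, t = 0) and r₁ = 98 = a·0 + b·1 (s = 0, t = 1); each new remainder r_{k+1} = r_{k-1} − q_k·r_k inherits s_{k+1} = s_{k-1} − q_k·s_k, t_{k+1} = t_{k-1} − q_k·t_k, so r_k = a·s_k + b·t_k at every step:
  q = 6: r = 56, s = 1 − 6·0 = 1, t = 0 − 6·1 = -6  (check: 644·1 + 98·(-6) = 56)
  q = 1: r = 42, s = 0 − 1·1 = -1, t = 1 − 1·(-6) = 7  (check: 644·(-1) + 98·7 = 42)
  q = 1: r = 14, s = 1 − 1·(-1) = 2, t = -6 − 1·7 = -13  (check: 644·2 + 98·(-13) = 14)
The row with r = 14 (the gcd) gives the Bezout coefficients s = 2, t = -13.
Result: 644 · (2) + 98 · (-13) = 14.

gcd(644, 98) = 14; s = 2, t = -13 (check: 644·2 + 98·(-13) = 14).


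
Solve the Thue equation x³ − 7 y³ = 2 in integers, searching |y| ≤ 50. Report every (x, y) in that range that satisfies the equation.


The equation is x³ - 7y³ = 2. For fixed y, x³ = 7·y³ + 2, so a solution requires the RHS to be a perfect cube.
Strategy: iterate y from -50 to 50, compute RHS = 7·y³ + 2, and check whether it is a (positive or negative) perfect cube.
Check small values of y:
  y = 0: RHS = 2 is not a perfect cube.
  y = 1: RHS = 9 is not a perfect cube.
  y = -1: RHS = -5 is not a perfect cube.
  y = 2: RHS = 58 is not a perfect cube.
  y = -2: RHS = -54 is not a perfect cube.
  y = 3: RHS = 191 is not a perfect cube.
  y = -3: RHS = -187 is not a perfect cube.
Continuing the search up to |y| = 50 finds no solutions either.
No (x, y) in the scanned range satisfies the equation.

No integer solutions with |y| ≤ 50.


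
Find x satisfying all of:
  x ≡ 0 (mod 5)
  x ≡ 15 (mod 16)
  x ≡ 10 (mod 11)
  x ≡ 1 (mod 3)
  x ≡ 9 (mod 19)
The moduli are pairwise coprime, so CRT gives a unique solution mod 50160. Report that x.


Product of moduli M = 5 · 16 · 11 · 3 · 19 = 50160.
Merge one congruence at a time:
  Start: x ≡ 0 (mod 5).
  Combine with x ≡ 15 (mod 16); new modulus lcm = 80.
    Write x = 0 + 5·t and substitute into x ≡ 15 (mod 16): 5·t ≡ 15 − 0 = 15 (mod 16).
    The inverse of 5 mod 16 is 13 (since 5·13 = 65 = 4·16 + 1), so t ≡ 13·15 = 195 ≡ 3 (mod 16).
    Then x = 0 + 5·3 = 15, valid modulo lcm(5, 16) = 80: x ≡ 15 (mod 80).
  Combine with x ≡ 10 (mod 11); new modulus lcm = 880.
    Write x = 15 + 80·t and substitute into x ≡ 10 (mod 11): 80·t ≡ 10 − 15 = -5 (mod 11).
    Reduce coefficients mod 11: 3·t ≡ 6 (mod 11).
    The inverse of 3 mod 11 is 4 (since 3·4 = 12 = 1·11 + 1), so t ≡ 4·6 = 24 ≡ 2 (mod 11).
    Then x = 15 + 80·2 = 175, valid modulo lcm(80, 11) = 880: x ≡ 175 (mod 880).
  Combine with x ≡ 1 (mod 3); new modulus lcm = 2640.
    Write x = 175 + 880·t and substitute into x ≡ 1 (mod 3): 880·t ≡ 1 − 175 = -174 (mod 3).
    Reduce coefficients mod 3: 1·t ≡ 0 (mod 3).
    So t ≡ 0 (mod 3).
    Then x = 175 + 880·0 = 175, valid modulo lcm(880, 3) = 2640: x ≡ 175 (mod 2640).
  Combine with x ≡ 9 (mod 19); new modulus lcm = 50160.
    Write x = 175 + 2640·t and substitute into x ≡ 9 (mod 19): 2640·t ≡ 9 − 175 = -166 (mod 19).
    Reduce coefficients mod 19: 18·t ≡ 5 (mod 19).
    The inverse of 18 mod 19 is 18 (since 18·18 = 324 = 17·19 + 1), so t ≡ 18·5 = 90 ≡ 14 (mod 19).
    Then x = 175 + 2640·14 = 37135, valid modulo lcm(2640, 19) = 50160: x ≡ 37135 (mod 50160).
Verify against each original: 37135 mod 5 = 0, 37135 mod 16 = 15, 37135 mod 11 = 10, 37135 mod 3 = 1, 37135 mod 19 = 9.

x ≡ 37135 (mod 50160).


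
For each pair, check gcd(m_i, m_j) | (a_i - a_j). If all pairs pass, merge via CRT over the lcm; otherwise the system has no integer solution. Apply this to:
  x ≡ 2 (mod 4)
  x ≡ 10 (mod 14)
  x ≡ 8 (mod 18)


Moduli 4, 14, 18 are not pairwise coprime, so CRT works modulo lcm(m_i) when all pairwise compatibility conditions hold.
Pairwise compatibility: gcd(m_i, m_j) must divide a_i - a_j for every pair.
Merge one congruence at a time:
  Start: x ≡ 2 (mod 4).
  Combine with x ≡ 10 (mod 14): gcd(4, 14) = 2; 10 - 2 = 8, which IS divisible by 2, so compatible.
    Write x = 2 + 4·t and substitute into x ≡ 10 (mod 14): 4·t ≡ 10 − 2 = 8 (mod 14).
    Divide the congruence (and modulus) by g = 2: 2·t ≡ 4 (mod 7).
    The inverse of 2 mod 7 is 4 (since 2·4 = 8 = 1·7 + 1), so t ≡ 4·4 = 16 ≡ 2 (mod 7).
    Then x = 2 + 4·2 = 10, valid modulo lcm(4, 14) = 28: x ≡ 10 (mod 28).
  Combine with x ≡ 8 (mod 18): gcd(28, 18) = 2; 8 - 10 = -2, which IS divisible by 2, so compatible.
    Write x = 10 + 28·t and substitute into x ≡ 8 (mod 18): 28·t ≡ 8 − 10 = -2 (mod 18).
    Divide the congruence (and modulus) by g = 2: 14·t ≡ -1 (mod 9).
    Reduce coefficients mod 9: 5·t ≡ 8 (mod 9).
    The inverse of 5 mod 9 is 2 (since 5·2 = 10 = 1·9 + 1), so t ≡ 2·8 = 16 ≡ 7 (mod 9).
    Then x = 10 + 28·7 = 206, valid modulo lcm(28, 18) = 252: x ≡ 206 (mod 252).
Verify: 206 mod 4 = 2, 206 mod 14 = 10, 206 mod 18 = 8.

x ≡ 206 (mod 252).


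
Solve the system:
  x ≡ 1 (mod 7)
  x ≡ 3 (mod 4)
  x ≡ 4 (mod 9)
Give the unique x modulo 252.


Moduli 7, 4, 9 are pairwise coprime; by CRT there is a unique solution modulo M = 7 · 4 · 9 = 252.
Solve pairwise, accumulating the modulus:
  Start with x ≡ 1 (mod 7).
  Combine with x ≡ 3 (mod 4): since gcd(7, 4) = 1, we get a unique residue mod 28.
    Write x = 1 + 7·t and substitute into x ≡ 3 (mod 4): 7·t ≡ 3 − 1 = 2 (mod 4).
    Reduce coefficients mod 4: 3·t ≡ 2 (mod 4).
    The inverse of 3 mod 4 is 3 (since 3·3 = 9 = 2·4 + 1), so t ≡ 3·2 = 6 ≡ 2 (mod 4).
    Then x = 1 + 7·2 = 15, valid modulo lcm(7, 4) = 28: x ≡ 15 (mod 28).
  Combine with x ≡ 4 (mod 9): since gcd(28, 9) = 1, we get a unique residue mod 252.
    Write x = 15 + 28·t and substitute into x ≡ 4 (mod 9): 28·t ≡ 4 − 15 = -11 (mod 9).
    Reduce coefficients mod 9: 1·t ≡ 7 (mod 9).
    So t ≡ 7 (mod 9).
    Then x = 15 + 28·7 = 211, valid modulo lcm(28, 9) = 252: x ≡ 211 (mod 252).
Verify: 211 mod 7 = 1 ✓, 211 mod 4 = 3 ✓, 211 mod 9 = 4 ✓.

x ≡ 211 (mod 252).


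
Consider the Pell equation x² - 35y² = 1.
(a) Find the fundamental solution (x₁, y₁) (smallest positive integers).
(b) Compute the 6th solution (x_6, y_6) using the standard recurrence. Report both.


Step 1: Find the fundamental solution (x₁, y₁) of x² - 35y² = 1.
  Expand √35 as a continued fraction. a₀ = ⌊√35⌋ = 5; iterate m_{k+1} = d_k·a_k − m_k, d_{k+1} = (35 − m_{k+1}²)/d_k, a_{k+1} = ⌊(a₀ + m_{k+1})/d_{k+1}⌋ (starting m₀ = 0, d₀ = 1), with convergents p_k = a_k·p_{k-1} + p_{k-2}, q_k = a_k·q_{k-1} + q_{k-2} (p₋₁ = 1, q₋₁ = 0):
  k = 0: a₀ = 5; p₀/q₀ = 5/1; p₀² − 35·q₀² = 25 − 35 = -10.
  k = 1: m = 5, d = 10, a = ⌊(5 + 5)/10⌋ = 1; p/q = (1·5 + 1)/(1·1 + 0) = 6/1; p² − 35·q² = 36 − 35 = 1.
  The first convergent with p² − 35·q² = 1 gives the fundamental solution (x₁, y₁) = (6, 1).
Step 2: Apply the recurrence (x_{n+1}, y_{n+1}) = (x₁x_n + 35y₁y_n, x₁y_n + y₁x_n) repeatedly.
  From (x_1, y_1) = (6, 1): x_2 = 6·6 + 35·1·1 = 71; y_2 = 6·1 + 1·6 = 12.
  From (x_2, y_2) = (71, 12): x_3 = 6·71 + 35·1·12 = 846; y_3 = 6·12 + 1·71 = 143.
  From (x_3, y_3) = (846, 143): x_4 = 6·846 + 35·1·143 = 10081; y_4 = 6·143 + 1·846 = 1704.
  From (x_4, y_4) = (10081, 1704): x_5 = 6·10081 + 35·1·1704 = 120126; y_5 = 6·1704 + 1·10081 = 20305.
  From (x_5, y_5) = (120126, 20305): x_6 = 6·120126 + 35·1·20305 = 1431431; y_6 = 6·20305 + 1·120126 = 241956.
Step 3: Verify x_6² - 35·y_6² = 2048994707761 - 2048994707760 = 1 (should be 1). ✓

(x_1, y_1) = (6, 1); (x_6, y_6) = (1431431, 241956).


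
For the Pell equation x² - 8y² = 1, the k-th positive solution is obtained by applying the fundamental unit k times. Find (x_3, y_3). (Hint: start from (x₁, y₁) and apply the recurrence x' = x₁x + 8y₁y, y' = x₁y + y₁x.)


Step 1: Find the fundamental solution (x₁, y₁) of x² - 8y² = 1.
  Expand √8 as a continued fraction. a₀ = ⌊√8⌋ = 2; iterate m_{k+1} = d_k·a_k − m_k, d_{k+1} = (8 − m_{k+1}²)/d_k, a_{k+1} = ⌊(a₀ + m_{k+1})/d_{k+1}⌋ (starting m₀ = 0, d₀ = 1), with convergents p_k = a_k·p_{k-1} + p_{k-2}, q_k = a_k·q_{k-1} + q_{k-2} (p₋₁ = 1, q₋₁ = 0):
  k = 0: a₀ = 2; p₀/q₀ = 2/1; p₀² − 8·q₀² = 4 − 8 = -4.
  k = 1: m = 2, d = 4, a = ⌊(2 + 2)/4⌋ = 1; p/q = (1·2 + 1)/(1·1 + 0) = 3/1; p² − 8·q² = 9 − 8 = 1.
  The first convergent with p² − 8·q² = 1 gives the fundamental solution (x₁, y₁) = (3, 1).
Step 2: Apply the recurrence (x_{n+1}, y_{n+1}) = (x₁x_n + 8y₁y_n, x₁y_n + y₁x_n) repeatedly.
  From (x_1, y_1) = (3, 1): x_2 = 3·3 + 8·1·1 = 17; y_2 = 3·1 + 1·3 = 6.
  From (x_2, y_2) = (17, 6): x_3 = 3·17 + 8·1·6 = 99; y_3 = 3·6 + 1·17 = 35.
Step 3: Verify x_3² - 8·y_3² = 9801 - 9800 = 1 (should be 1). ✓

(x_1, y_1) = (3, 1); (x_3, y_3) = (99, 35).
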